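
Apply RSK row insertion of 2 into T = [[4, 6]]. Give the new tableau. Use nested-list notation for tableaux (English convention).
[[2, 6], [4]]

In row 1, 2 replaces 4 (the leftmost entry greater than 2); 4 is bumped to row 2. 4 starts a new row 2. The new tableau is [[2, 6], [4]].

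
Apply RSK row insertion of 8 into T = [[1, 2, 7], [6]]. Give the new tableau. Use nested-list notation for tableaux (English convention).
8 is larger than every entry of row 1, so it is appended to row 1. The new tableau is [[1, 2, 7, 8], [6]].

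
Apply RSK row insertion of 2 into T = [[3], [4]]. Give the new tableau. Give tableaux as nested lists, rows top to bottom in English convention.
[[2], [3], [4]]

In row 1, 2 replaces 3 (the leftmost entry greater than 2); 3 is bumped to row 2. In row 2, 3 replaces 4 (the leftmost entry greater than 3); 4 is bumped to row 3. 4 starts a new row 3. The new tableau is [[2], [3], [4]].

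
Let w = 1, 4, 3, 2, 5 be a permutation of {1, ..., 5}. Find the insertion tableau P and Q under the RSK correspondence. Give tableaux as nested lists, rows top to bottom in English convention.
P = [[1, 2, 5], [3], [4]], Q = [[1, 2, 5], [3], [4]]

Insert each entry of the permutation into P by Schensted row insertion, recording in Q the position of each new cell.

Insert 1: appended to row 1. P = [[1]].
Insert 4: appended to row 1. P = [[1, 4]].
Insert 3: 3 bumps 4 from row 1; 4 starts row 2. P = [[1, 3], [4]].
Insert 2: 2 bumps 3 from row 1; 3 bumps 4 from row 2; 4 starts row 3. P = [[1, 2], [3], [4]].
Insert 5: appended to row 1. P = [[1, 2, 5], [3], [4]].

So P = [[1, 2, 5], [3], [4]], Q = [[1, 2, 5], [3], [4]].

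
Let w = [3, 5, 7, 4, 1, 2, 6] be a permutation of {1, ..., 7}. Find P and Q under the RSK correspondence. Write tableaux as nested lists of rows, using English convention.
Insert each entry of the permutation into P by Schensted row insertion, recording in Q the position of each new cell.

Insert 3: appended to row 1. P = [[3]], Q = [[1]].
Insert 5: appended to row 1. P = [[3, 5]], Q = [[1, 2]].
Insert 7: appended to row 1. P = [[3, 5, 7]], Q = [[1, 2, 3]].
Insert 4: 4 bumps 5 from row 1; 5 starts row 2. P = [[3, 4, 7], [5]], Q = [[1, 2, 3], [4]].
Insert 1: 1 bumps 3 from row 1; 3 bumps 5 from row 2; 5 starts row 3. P = [[1, 4, 7], [3], [5]], Q = [[1, 2, 3], [4], [5]].
Insert 2: 2 bumps 4 from row 1; 4 appends to row 2. P = [[1, 2, 7], [3, 4], [5]], Q = [[1, 2, 3], [4, 6], [5]].
Insert 6: 6 bumps 7 from row 1; 7 appends to row 2. P = [[1, 2, 6], [3, 4, 7], [5]], Q = [[1, 2, 3], [4, 6, 7], [5]].

So P = [[1, 2, 6], [3, 4, 7], [5]], Q = [[1, 2, 3], [4, 6, 7], [5]].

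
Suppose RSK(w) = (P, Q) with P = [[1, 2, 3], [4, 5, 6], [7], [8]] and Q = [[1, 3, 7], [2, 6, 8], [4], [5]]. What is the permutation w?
Reverse the RSK construction: for i from n down to 1, find the cell of Q containing i, remove the entry at that cell from P, and reverse-bump it up through P; the value ejected from row 1 is w(i).

Step i=8: Q has 8 at row 2, column 3; remove 6 from row 2 of P and reverse-bump: 6 enters row 1 and ejects 3. So w(8) = 3. P is now [[1, 2, 6], [4, 5], [7], [8]].
Step i=7: Q has 7 at row 1, column 3; remove that cell from P, ejecting 6. So w(7) = 6. P is now [[1, 2], [4, 5], [7], [8]].
Step i=6: Q has 6 at row 2, column 2; remove 5 from row 2 of P and reverse-bump: 5 enters row 1 and ejects 2. So w(6) = 2. P is now [[1, 5], [4], [7], [8]].
Step i=5: Q has 5 at row 4, column 1; remove 8 from row 4 of P and reverse-bump: 8 enters row 3 and ejects 7; 7 enters row 2 and ejects 4; 4 enters row 1 and ejects 1. So w(5) = 1. P is now [[4, 5], [7], [8]].
Step i=4: Q has 4 at row 3, column 1; remove 8 from row 3 of P and reverse-bump: 8 enters row 2 and ejects 7; 7 enters row 1 and ejects 5. So w(4) = 5. P is now [[4, 7], [8]].
Step i=3: Q has 3 at row 1, column 2; remove that cell from P, ejecting 7. So w(3) = 7. P is now [[4], [8]].
Step i=2: Q has 2 at row 2, column 1; remove 8 from row 2 of P and reverse-bump: 8 enters row 1 and ejects 4. So w(2) = 4. P is now [[8]].
Step i=1: Q has 1 at row 1, column 1; remove that cell from P, ejecting 8. So w(1) = 8. P is now [].

So w = 8 4 7 5 1 2 6 3.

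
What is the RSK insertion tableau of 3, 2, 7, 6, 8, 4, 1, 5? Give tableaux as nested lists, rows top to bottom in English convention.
P = [[1, 4, 5], [2, 6, 8], [3], [7]]

Insert 3: appended to row 1. P = [[3]].
Insert 2: 2 bumps 3 from row 1; 3 starts row 2. P = [[2], [3]].
Insert 7: appended to row 1. P = [[2, 7], [3]].
Insert 6: 6 bumps 7 from row 1; 7 appends to row 2. P = [[2, 6], [3, 7]].
Insert 8: appended to row 1. P = [[2, 6, 8], [3, 7]].
Insert 4: 4 bumps 6 from row 1; 6 bumps 7 from row 2; 7 starts row 3. P = [[2, 4, 8], [3, 6], [7]].
Insert 1: 1 bumps 2 from row 1; 2 bumps 3 from row 2; 3 bumps 7 from row 3; 7 starts row 4. P = [[1, 4, 8], [2, 6], [3], [7]].
Insert 5: 5 bumps 8 from row 1; 8 appends to row 2. P = [[1, 4, 5], [2, 6, 8], [3], [7]].

So P = [[1, 4, 5], [2, 6, 8], [3], [7]].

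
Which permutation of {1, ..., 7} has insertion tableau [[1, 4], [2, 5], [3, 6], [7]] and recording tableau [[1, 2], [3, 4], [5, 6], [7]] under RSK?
3 7 2 6 1 5 4

Reverse the RSK construction: for i from n down to 1, find the cell of Q containing i, remove the entry at that cell from P, and reverse-bump it up through P; the value ejected from row 1 is w(i).

Step i=7: Q has 7 at row 4, column 1; remove 7 from row 4 of P and reverse-bump: 7 enters row 3 and ejects 6; 6 enters row 2 and ejects 5; 5 enters row 1 and ejects 4. So w(7) = 4. P is now [[1, 5], [2, 6], [3, 7]].
Step i=6: Q has 6 at row 3, column 2; remove 7 from row 3 of P and reverse-bump: 7 enters row 2 and ejects 6; 6 enters row 1 and ejects 5. So w(6) = 5. P is now [[1, 6], [2, 7], [3]].
Step i=5: Q has 5 at row 3, column 1; remove 3 from row 3 of P and reverse-bump: 3 enters row 2 and ejects 2; 2 enters row 1 and ejects 1. So w(5) = 1. P is now [[2, 6], [3, 7]].
Step i=4: Q has 4 at row 2, column 2; remove 7 from row 2 of P and reverse-bump: 7 enters row 1 and ejects 6. So w(4) = 6. P is now [[2, 7], [3]].
Step i=3: Q has 3 at row 2, column 1; remove 3 from row 2 of P and reverse-bump: 3 enters row 1 and ejects 2. So w(3) = 2. P is now [[3, 7]].
Step i=2: Q has 2 at row 1, column 2; remove that cell from P, ejecting 7. So w(2) = 7. P is now [[3]].
Step i=1: Q has 1 at row 1, column 1; remove that cell from P, ejecting 3. So w(1) = 3. P is now [].

So w = 3 7 2 6 1 5 4.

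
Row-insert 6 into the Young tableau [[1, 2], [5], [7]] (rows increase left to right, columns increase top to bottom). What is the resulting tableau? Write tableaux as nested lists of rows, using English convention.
6 is larger than every entry of row 1, so it is appended to row 1. The new tableau is [[1, 2, 6], [5], [7]].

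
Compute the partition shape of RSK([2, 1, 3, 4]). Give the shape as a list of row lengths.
[3, 1]

Row-insert each entry into an empty tableau.

After inserting 2: P = [[2]].
After inserting 1: P = [[1], [2]].
After inserting 3: P = [[1, 3], [2]].
After inserting 4: P = [[1, 3, 4], [2]].

The final insertion tableau P = [[1, 3, 4], [2]] has shape [3, 1].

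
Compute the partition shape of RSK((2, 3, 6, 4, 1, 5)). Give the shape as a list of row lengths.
[4, 1, 1]

Row-insert each entry into an empty tableau.

After inserting 2: P = [[2]].
After inserting 3: P = [[2, 3]].
After inserting 6: P = [[2, 3, 6]].
After inserting 4: P = [[2, 3, 4], [6]].
After inserting 1: P = [[1, 3, 4], [2], [6]].
After inserting 5: P = [[1, 3, 4, 5], [2], [6]].

The final insertion tableau P = [[1, 3, 4, 5], [2], [6]] has shape [4, 1, 1].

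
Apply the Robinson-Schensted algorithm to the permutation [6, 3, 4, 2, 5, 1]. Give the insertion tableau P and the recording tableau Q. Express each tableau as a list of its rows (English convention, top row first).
P = [[1, 4, 5], [2], [3], [6]], Q = [[1, 3, 5], [2], [4], [6]]

Insert each entry of the permutation into P by Schensted row insertion, recording in Q the position of each new cell.

Insert 6: appended to row 1. P = [[6]].
Insert 3: 3 bumps 6 from row 1; 6 starts row 2. P = [[3], [6]].
Insert 4: appended to row 1. P = [[3, 4], [6]].
Insert 2: 2 bumps 3 from row 1; 3 bumps 6 from row 2; 6 starts row 3. P = [[2, 4], [3], [6]].
Insert 5: appended to row 1. P = [[2, 4, 5], [3], [6]].
Insert 1: 1 bumps 2 from row 1; 2 bumps 3 from row 2; 3 bumps 6 from row 3; 6 starts row 4. P = [[1, 4, 5], [2], [3], [6]].

So P = [[1, 4, 5], [2], [3], [6]], Q = [[1, 3, 5], [2], [4], [6]].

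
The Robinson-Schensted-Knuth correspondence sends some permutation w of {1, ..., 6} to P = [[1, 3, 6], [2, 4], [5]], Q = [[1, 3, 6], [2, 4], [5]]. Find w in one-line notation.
Reverse the RSK construction: for i from n down to 1, find the cell of Q containing i, remove the entry at that cell from P, and reverse-bump it up through P; the value ejected from row 1 is w(i).

Step i=6: Q has 6 at row 1, column 3; remove that cell from P, ejecting 6. So w(6) = 6. P is now [[1, 3], [2, 4], [5]].
Step i=5: Q has 5 at row 3, column 1; remove 5 from row 3 of P and reverse-bump: 5 enters row 2 and ejects 4; 4 enters row 1 and ejects 3. So w(5) = 3. P is now [[1, 4], [2, 5]].
Step i=4: Q has 4 at row 2, column 2; remove 5 from row 2 of P and reverse-bump: 5 enters row 1 and ejects 4. So w(4) = 4. P is now [[1, 5], [2]].
Step i=3: Q has 3 at row 1, column 2; remove that cell from P, ejecting 5. So w(3) = 5. P is now [[1], [2]].
Step i=2: Q has 2 at row 2, column 1; remove 2 from row 2 of P and reverse-bump: 2 enters row 1 and ejects 1. So w(2) = 1. P is now [[2]].
Step i=1: Q has 1 at row 1, column 1; remove that cell from P, ejecting 2. So w(1) = 2. P is now [].

So w = 2 1 5 4 3 6.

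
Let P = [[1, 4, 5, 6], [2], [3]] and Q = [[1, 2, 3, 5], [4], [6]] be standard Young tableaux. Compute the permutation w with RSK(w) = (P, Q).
3 4 5 2 6 1

Reverse the RSK construction: for i from n down to 1, find the cell of Q containing i, remove the entry at that cell from P, and reverse-bump it up through P; the value ejected from row 1 is w(i).

Step i=6: Q has 6 at row 3, column 1; remove 3 from row 3 of P and reverse-bump: 3 enters row 2 and ejects 2; 2 enters row 1 and ejects 1. So w(6) = 1. P is now [[2, 4, 5, 6], [3]].
Step i=5: Q has 5 at row 1, column 4; remove that cell from P, ejecting 6. So w(5) = 6. P is now [[2, 4, 5], [3]].
Step i=4: Q has 4 at row 2, column 1; remove 3 from row 2 of P and reverse-bump: 3 enters row 1 and ejects 2. So w(4) = 2. P is now [[3, 4, 5]].
Step i=3: Q has 3 at row 1, column 3; remove that cell from P, ejecting 5. So w(3) = 5. P is now [[3, 4]].
Step i=2: Q has 2 at row 1, column 2; remove that cell from P, ejecting 4. So w(2) = 4. P is now [[3]].
Step i=1: Q has 1 at row 1, column 1; remove that cell from P, ejecting 3. So w(1) = 3. P is now [].

So w = 3 4 5 2 6 1.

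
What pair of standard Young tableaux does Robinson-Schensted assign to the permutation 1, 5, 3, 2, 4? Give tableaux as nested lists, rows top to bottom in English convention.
Insert each entry of the permutation into P by Schensted row insertion, recording in Q the position of each new cell.

After inserting 1: P = [[1]].
After inserting 5: P = [[1, 5]].
After inserting 3: P = [[1, 3], [5]].
After inserting 2: P = [[1, 2], [3], [5]].
After inserting 4: P = [[1, 2, 4], [3], [5]].

So P = [[1, 2, 4], [3], [5]], Q = [[1, 2, 5], [3], [4]].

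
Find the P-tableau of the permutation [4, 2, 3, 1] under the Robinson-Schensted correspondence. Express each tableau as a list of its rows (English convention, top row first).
P = [[1, 3], [2], [4]]

Insert 4: appended to row 1. P = [[4]].
Insert 2: 2 bumps 4 from row 1; 4 starts row 2. P = [[2], [4]].
Insert 3: appended to row 1. P = [[2, 3], [4]].
Insert 1: 1 bumps 2 from row 1; 2 bumps 4 from row 2; 4 starts row 3. P = [[1, 3], [2], [4]].

So P = [[1, 3], [2], [4]].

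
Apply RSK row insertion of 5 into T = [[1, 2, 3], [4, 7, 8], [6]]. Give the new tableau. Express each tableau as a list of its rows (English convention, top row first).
5 is larger than every entry of row 1, so it is appended to row 1. The new tableau is [[1, 2, 3, 5], [4, 7, 8], [6]].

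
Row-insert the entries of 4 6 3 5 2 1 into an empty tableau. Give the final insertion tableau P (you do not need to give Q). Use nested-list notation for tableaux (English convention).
Insert 4: appended to row 1. P = [[4]].
Insert 6: appended to row 1. P = [[4, 6]].
Insert 3: 3 bumps 4 from row 1; 4 starts row 2. P = [[3, 6], [4]].
Insert 5: 5 bumps 6 from row 1; 6 appends to row 2. P = [[3, 5], [4, 6]].
Insert 2: 2 bumps 3 from row 1; 3 bumps 4 from row 2; 4 starts row 3. P = [[2, 5], [3, 6], [4]].
Insert 1: 1 bumps 2 from row 1; 2 bumps 3 from row 2; 3 bumps 4 from row 3; 4 starts row 4. P = [[1, 5], [2, 6], [3], [4]].

So P = [[1, 5], [2, 6], [3], [4]].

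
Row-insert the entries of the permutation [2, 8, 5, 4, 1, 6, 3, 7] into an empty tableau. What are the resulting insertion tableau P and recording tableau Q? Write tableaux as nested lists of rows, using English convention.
Insert each entry of the permutation into P by Schensted row insertion, recording in Q the position of each new cell.

Insert 2: appended to row 1. P = [[2]], Q = [[1]].
Insert 8: appended to row 1. P = [[2, 8]], Q = [[1, 2]].
Insert 5: 5 bumps 8 from row 1; 8 starts row 2. P = [[2, 5], [8]], Q = [[1, 2], [3]].
Insert 4: 4 bumps 5 from row 1; 5 bumps 8 from row 2; 8 starts row 3. P = [[2, 4], [5], [8]], Q = [[1, 2], [3], [4]].
Insert 1: 1 bumps 2 from row 1; 2 bumps 5 from row 2; 5 bumps 8 from row 3; 8 starts row 4. P = [[1, 4], [2], [5], [8]], Q = [[1, 2], [3], [4], [5]].
Insert 6: appended to row 1. P = [[1, 4, 6], [2], [5], [8]], Q = [[1, 2, 6], [3], [4], [5]].
Insert 3: 3 bumps 4 from row 1; 4 appends to row 2. P = [[1, 3, 6], [2, 4], [5], [8]], Q = [[1, 2, 6], [3, 7], [4], [5]].
Insert 7: appended to row 1. P = [[1, 3, 6, 7], [2, 4], [5], [8]], Q = [[1, 2, 6, 8], [3, 7], [4], [5]].

So P = [[1, 3, 6, 7], [2, 4], [5], [8]], Q = [[1, 2, 6, 8], [3, 7], [4], [5]].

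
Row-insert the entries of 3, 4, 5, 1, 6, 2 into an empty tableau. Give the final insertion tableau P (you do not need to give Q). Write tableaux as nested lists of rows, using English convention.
Insert 3: appended to row 1. P = [[3]].
Insert 4: appended to row 1. P = [[3, 4]].
Insert 5: appended to row 1. P = [[3, 4, 5]].
Insert 1: 1 bumps 3 from row 1; 3 starts row 2. P = [[1, 4, 5], [3]].
Insert 6: appended to row 1. P = [[1, 4, 5, 6], [3]].
Insert 2: 2 bumps 4 from row 1; 4 appends to row 2. P = [[1, 2, 5, 6], [3, 4]].

So P = [[1, 2, 5, 6], [3, 4]].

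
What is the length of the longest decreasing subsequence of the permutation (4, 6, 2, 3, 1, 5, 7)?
3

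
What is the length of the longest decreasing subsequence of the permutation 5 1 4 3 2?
4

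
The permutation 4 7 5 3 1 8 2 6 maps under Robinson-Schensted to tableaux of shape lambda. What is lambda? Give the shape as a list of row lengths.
Row-insert each entry into an empty tableau.

After inserting 4: P = [[4]].
After inserting 7: P = [[4, 7]].
After inserting 5: P = [[4, 5], [7]].
After inserting 3: P = [[3, 5], [4], [7]].
After inserting 1: P = [[1, 5], [3], [4], [7]].
After inserting 8: P = [[1, 5, 8], [3], [4], [7]].
After inserting 2: P = [[1, 2, 8], [3, 5], [4], [7]].
After inserting 6: P = [[1, 2, 6], [3, 5, 8], [4], [7]].

The final insertion tableau P = [[1, 2, 6], [3, 5, 8], [4], [7]] has shape [3, 3, 1, 1].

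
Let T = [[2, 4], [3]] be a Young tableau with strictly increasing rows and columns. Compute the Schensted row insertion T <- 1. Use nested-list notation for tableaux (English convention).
In row 1, 1 replaces 2 (the leftmost entry greater than 1); 2 is bumped to row 2. In row 2, 2 replaces 3 (the leftmost entry greater than 2); 3 is bumped to row 3. 3 starts a new row 3. The new tableau is [[1, 4], [2], [3]].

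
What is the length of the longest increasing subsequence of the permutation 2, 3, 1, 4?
3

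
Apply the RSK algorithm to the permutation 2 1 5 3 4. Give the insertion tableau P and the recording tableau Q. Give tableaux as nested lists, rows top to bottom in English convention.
P = [[1, 3, 4], [2, 5]], Q = [[1, 3, 5], [2, 4]]

Insert each entry of the permutation into P by Schensted row insertion, recording in Q the position of each new cell.

Insert 2: appended to row 1. P = [[2]], Q = [[1]].
Insert 1: 1 bumps 2 from row 1; 2 starts row 2. P = [[1], [2]], Q = [[1], [2]].
Insert 5: appended to row 1. P = [[1, 5], [2]], Q = [[1, 3], [2]].
Insert 3: 3 bumps 5 from row 1; 5 appends to row 2. P = [[1, 3], [2, 5]], Q = [[1, 3], [2, 4]].
Insert 4: appended to row 1. P = [[1, 3, 4], [2, 5]], Q = [[1, 3, 5], [2, 4]].

So P = [[1, 3, 4], [2, 5]], Q = [[1, 3, 5], [2, 4]].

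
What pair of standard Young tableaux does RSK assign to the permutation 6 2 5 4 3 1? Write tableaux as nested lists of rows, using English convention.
P = [[1, 3], [2], [4], [5], [6]], Q = [[1, 3], [2], [4], [5], [6]]

Insert each entry of the permutation into P by Schensted row insertion, recording in Q the position of each new cell.

Insert 6: appended to row 1. P = [[6]], Q = [[1]].
Insert 2: 2 bumps 6 from row 1; 6 starts row 2. P = [[2], [6]], Q = [[1], [2]].
Insert 5: appended to row 1. P = [[2, 5], [6]], Q = [[1, 3], [2]].
Insert 4: 4 bumps 5 from row 1; 5 bumps 6 from row 2; 6 starts row 3. P = [[2, 4], [5], [6]], Q = [[1, 3], [2], [4]].
Insert 3: 3 bumps 4 from row 1; 4 bumps 5 from row 2; 5 bumps 6 from row 3; 6 starts row 4. P = [[2, 3], [4], [5], [6]], Q = [[1, 3], [2], [4], [5]].
Insert 1: 1 bumps 2 from row 1; 2 bumps 4 from row 2; 4 bumps 5 from row 3; 5 bumps 6 from row 4; 6 starts row 5. P = [[1, 3], [2], [4], [5], [6]], Q = [[1, 3], [2], [4], [5], [6]].

So P = [[1, 3], [2], [4], [5], [6]], Q = [[1, 3], [2], [4], [5], [6]].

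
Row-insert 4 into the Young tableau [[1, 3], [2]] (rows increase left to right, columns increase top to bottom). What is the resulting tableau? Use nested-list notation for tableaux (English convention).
4 is larger than every entry of row 1, so it is appended to row 1. The new tableau is [[1, 3, 4], [2]].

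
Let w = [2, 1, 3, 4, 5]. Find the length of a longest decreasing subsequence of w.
2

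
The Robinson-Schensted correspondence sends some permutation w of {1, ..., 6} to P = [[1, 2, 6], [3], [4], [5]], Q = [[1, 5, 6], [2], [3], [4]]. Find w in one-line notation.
5 4 3 1 2 6

Reverse the RSK construction: for i from n down to 1, find the cell of Q containing i, remove the entry at that cell from P, and reverse-bump it up through P; the value ejected from row 1 is w(i).

Step i=6: Q has 6 at row 1, column 3; remove that cell from P, ejecting 6. So w(6) = 6. P is now [[1, 2], [3], [4], [5]].
Step i=5: Q has 5 at row 1, column 2; remove that cell from P, ejecting 2. So w(5) = 2. P is now [[1], [3], [4], [5]].
Step i=4: Q has 4 at row 4, column 1; remove 5 from row 4 of P and reverse-bump: 5 enters row 3 and ejects 4; 4 enters row 2 and ejects 3; 3 enters row 1 and ejects 1. So w(4) = 1. P is now [[3], [4], [5]].
Step i=3: Q has 3 at row 3, column 1; remove 5 from row 3 of P and reverse-bump: 5 enters row 2 and ejects 4; 4 enters row 1 and ejects 3. So w(3) = 3. P is now [[4], [5]].
Step i=2: Q has 2 at row 2, column 1; remove 5 from row 2 of P and reverse-bump: 5 enters row 1 and ejects 4. So w(2) = 4. P is now [[5]].
Step i=1: Q has 1 at row 1, column 1; remove that cell from P, ejecting 5. So w(1) = 5. P is now [].

So w = 5 4 3 1 2 6.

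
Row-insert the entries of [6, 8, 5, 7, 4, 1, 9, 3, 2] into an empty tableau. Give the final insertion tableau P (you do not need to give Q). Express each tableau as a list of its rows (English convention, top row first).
P = [[1, 2, 9], [3, 7], [4, 8], [5], [6]]

Insert 6: appended to row 1. P = [[6]].
Insert 8: appended to row 1. P = [[6, 8]].
Insert 5: 5 bumps 6 from row 1; 6 starts row 2. P = [[5, 8], [6]].
Insert 7: 7 bumps 8 from row 1; 8 appends to row 2. P = [[5, 7], [6, 8]].
Insert 4: 4 bumps 5 from row 1; 5 bumps 6 from row 2; 6 starts row 3. P = [[4, 7], [5, 8], [6]].
Insert 1: 1 bumps 4 from row 1; 4 bumps 5 from row 2; 5 bumps 6 from row 3; 6 starts row 4. P = [[1, 7], [4, 8], [5], [6]].
Insert 9: appended to row 1. P = [[1, 7, 9], [4, 8], [5], [6]].
Insert 3: 3 bumps 7 from row 1; 7 bumps 8 from row 2; 8 appends to row 3. P = [[1, 3, 9], [4, 7], [5, 8], [6]].
Insert 2: 2 bumps 3 from row 1; 3 bumps 4 from row 2; 4 bumps 5 from row 3; 5 bumps 6 from row 4; 6 starts row 5. P = [[1, 2, 9], [3, 7], [4, 8], [5], [6]].

So P = [[1, 2, 9], [3, 7], [4, 8], [5], [6]].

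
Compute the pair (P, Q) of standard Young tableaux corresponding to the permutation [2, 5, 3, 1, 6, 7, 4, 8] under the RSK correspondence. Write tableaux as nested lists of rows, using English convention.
Insert each entry of the permutation into P by Schensted row insertion, recording in Q the position of each new cell.

Insert 2: appended to row 1. P = [[2]].
Insert 5: appended to row 1. P = [[2, 5]].
Insert 3: 3 bumps 5 from row 1; 5 starts row 2. P = [[2, 3], [5]].
Insert 1: 1 bumps 2 from row 1; 2 bumps 5 from row 2; 5 starts row 3. P = [[1, 3], [2], [5]].
Insert 6: appended to row 1. P = [[1, 3, 6], [2], [5]].
Insert 7: appended to row 1. P = [[1, 3, 6, 7], [2], [5]].
Insert 4: 4 bumps 6 from row 1; 6 appends to row 2. P = [[1, 3, 4, 7], [2, 6], [5]].
Insert 8: appended to row 1. P = [[1, 3, 4, 7, 8], [2, 6], [5]].

So P = [[1, 3, 4, 7, 8], [2, 6], [5]], Q = [[1, 2, 5, 6, 8], [3, 7], [4]].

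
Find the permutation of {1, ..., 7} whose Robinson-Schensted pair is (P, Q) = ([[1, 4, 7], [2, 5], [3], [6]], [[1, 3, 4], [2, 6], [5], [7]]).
6 3 5 7 2 4 1

Reverse the RSK construction: for i from n down to 1, find the cell of Q containing i, remove the entry at that cell from P, and reverse-bump it up through P; the value ejected from row 1 is w(i).

Step i=7: Q has 7 at row 4, column 1; remove 6 from row 4 of P and reverse-bump: 6 enters row 3 and ejects 3; 3 enters row 2 and ejects 2; 2 enters row 1 and ejects 1. So w(7) = 1. P is now [[2, 4, 7], [3, 5], [6]].
Step i=6: Q has 6 at row 2, column 2; remove 5 from row 2 of P and reverse-bump: 5 enters row 1 and ejects 4. So w(6) = 4. P is now [[2, 5, 7], [3], [6]].
Step i=5: Q has 5 at row 3, column 1; remove 6 from row 3 of P and reverse-bump: 6 enters row 2 and ejects 3; 3 enters row 1 and ejects 2. So w(5) = 2. P is now [[3, 5, 7], [6]].
Step i=4: Q has 4 at row 1, column 3; remove that cell from P, ejecting 7. So w(4) = 7. P is now [[3, 5], [6]].
Step i=3: Q has 3 at row 1, column 2; remove that cell from P, ejecting 5. So w(3) = 5. P is now [[3], [6]].
Step i=2: Q has 2 at row 2, column 1; remove 6 from row 2 of P and reverse-bump: 6 enters row 1 and ejects 3. So w(2) = 3. P is now [[6]].
Step i=1: Q has 1 at row 1, column 1; remove that cell from P, ejecting 6. So w(1) = 6. P is now [].

So w = 6 3 5 7 2 4 1.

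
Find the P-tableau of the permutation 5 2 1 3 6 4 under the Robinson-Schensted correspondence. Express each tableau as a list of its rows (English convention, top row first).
Insert 5: appended to row 1. P = [[5]].
Insert 2: 2 bumps 5 from row 1; 5 starts row 2. P = [[2], [5]].
Insert 1: 1 bumps 2 from row 1; 2 bumps 5 from row 2; 5 starts row 3. P = [[1], [2], [5]].
Insert 3: appended to row 1. P = [[1, 3], [2], [5]].
Insert 6: appended to row 1. P = [[1, 3, 6], [2], [5]].
Insert 4: 4 bumps 6 from row 1; 6 appends to row 2. P = [[1, 3, 4], [2, 6], [5]].

So P = [[1, 3, 4], [2, 6], [5]].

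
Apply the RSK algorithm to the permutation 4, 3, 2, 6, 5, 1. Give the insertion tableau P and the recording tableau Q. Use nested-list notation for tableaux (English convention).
P = [[1, 5], [2, 6], [3], [4]], Q = [[1, 4], [2, 5], [3], [6]]

Insert each entry of the permutation into P by Schensted row insertion, recording in Q the position of each new cell.

After inserting 4: P = [[4]].
After inserting 3: P = [[3], [4]].
After inserting 2: P = [[2], [3], [4]].
After inserting 6: P = [[2, 6], [3], [4]].
After inserting 5: P = [[2, 5], [3, 6], [4]].
After inserting 1: P = [[1, 5], [2, 6], [3], [4]].

So P = [[1, 5], [2, 6], [3], [4]], Q = [[1, 4], [2, 5], [3], [6]].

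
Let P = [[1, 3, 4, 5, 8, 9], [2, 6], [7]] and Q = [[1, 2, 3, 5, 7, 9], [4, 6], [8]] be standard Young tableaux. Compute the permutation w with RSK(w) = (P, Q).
2 3 4 1 7 6 8 5 9

Reverse the RSK construction: for i from n down to 1, find the cell of Q containing i, remove the entry at that cell from P, and reverse-bump it up through P; the value ejected from row 1 is w(i).

Step i=9: Q has 9 at row 1, column 6; remove that cell from P, ejecting 9. So w(9) = 9. P is now [[1, 3, 4, 5, 8], [2, 6], [7]].
Step i=8: Q has 8 at row 3, column 1; remove 7 from row 3 of P and reverse-bump: 7 enters row 2 and ejects 6; 6 enters row 1 and ejects 5. So w(8) = 5. P is now [[1, 3, 4, 6, 8], [2, 7]].
Step i=7: Q has 7 at row 1, column 5; remove that cell from P, ejecting 8. So w(7) = 8. P is now [[1, 3, 4, 6], [2, 7]].
Step i=6: Q has 6 at row 2, column 2; remove 7 from row 2 of P and reverse-bump: 7 enters row 1 and ejects 6. So w(6) = 6. P is now [[1, 3, 4, 7], [2]].
Step i=5: Q has 5 at row 1, column 4; remove that cell from P, ejecting 7. So w(5) = 7. P is now [[1, 3, 4], [2]].
Step i=4: Q has 4 at row 2, column 1; remove 2 from row 2 of P and reverse-bump: 2 enters row 1 and ejects 1. So w(4) = 1. P is now [[2, 3, 4]].
Step i=3: Q has 3 at row 1, column 3; remove that cell from P, ejecting 4. So w(3) = 4. P is now [[2, 3]].
Step i=2: Q has 2 at row 1, column 2; remove that cell from P, ejecting 3. So w(2) = 3. P is now [[2]].
Step i=1: Q has 1 at row 1, column 1; remove that cell from P, ejecting 2. So w(1) = 2. P is now [].

So w = 2 3 4 1 7 6 8 5 9.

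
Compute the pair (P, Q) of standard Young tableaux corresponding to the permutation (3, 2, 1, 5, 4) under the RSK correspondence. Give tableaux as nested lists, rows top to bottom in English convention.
P = [[1, 4], [2, 5], [3]], Q = [[1, 4], [2, 5], [3]]

Insert each entry of the permutation into P by Schensted row insertion, recording in Q the position of each new cell.

Insert 3: appended to row 1. P = [[3]], Q = [[1]].
Insert 2: 2 bumps 3 from row 1; 3 starts row 2. P = [[2], [3]], Q = [[1], [2]].
Insert 1: 1 bumps 2 from row 1; 2 bumps 3 from row 2; 3 starts row 3. P = [[1], [2], [3]], Q = [[1], [2], [3]].
Insert 5: appended to row 1. P = [[1, 5], [2], [3]], Q = [[1, 4], [2], [3]].
Insert 4: 4 bumps 5 from row 1; 5 appends to row 2. P = [[1, 4], [2, 5], [3]], Q = [[1, 4], [2, 5], [3]].

So P = [[1, 4], [2, 5], [3]], Q = [[1, 4], [2, 5], [3]].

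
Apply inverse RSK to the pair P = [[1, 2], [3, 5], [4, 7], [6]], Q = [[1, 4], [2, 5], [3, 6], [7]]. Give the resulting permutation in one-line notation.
6 4 1 7 5 3 2

Reverse the RSK construction: for i from n down to 1, find the cell of Q containing i, remove the entry at that cell from P, and reverse-bump it up through P; the value ejected from row 1 is w(i).

Step i=7: Q has 7 at row 4, column 1; remove 6 from row 4 of P and reverse-bump: 6 enters row 3 and ejects 4; 4 enters row 2 and ejects 3; 3 enters row 1 and ejects 2. So w(7) = 2. P is now [[1, 3], [4, 5], [6, 7]].
Step i=6: Q has 6 at row 3, column 2; remove 7 from row 3 of P and reverse-bump: 7 enters row 2 and ejects 5; 5 enters row 1 and ejects 3. So w(6) = 3. P is now [[1, 5], [4, 7], [6]].
Step i=5: Q has 5 at row 2, column 2; remove 7 from row 2 of P and reverse-bump: 7 enters row 1 and ejects 5. So w(5) = 5. P is now [[1, 7], [4], [6]].
Step i=4: Q has 4 at row 1, column 2; remove that cell from P, ejecting 7. So w(4) = 7. P is now [[1], [4], [6]].
Step i=3: Q has 3 at row 3, column 1; remove 6 from row 3 of P and reverse-bump: 6 enters row 2 and ejects 4; 4 enters row 1 and ejects 1. So w(3) = 1. P is now [[4], [6]].
Step i=2: Q has 2 at row 2, column 1; remove 6 from row 2 of P and reverse-bump: 6 enters row 1 and ejects 4. So w(2) = 4. P is now [[6]].
Step i=1: Q has 1 at row 1, column 1; remove that cell from P, ejecting 6. So w(1) = 6. P is now [].

So w = 6 4 1 7 5 3 2.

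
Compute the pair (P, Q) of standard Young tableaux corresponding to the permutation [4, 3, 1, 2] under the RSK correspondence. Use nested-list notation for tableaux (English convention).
P = [[1, 2], [3], [4]], Q = [[1, 4], [2], [3]]

Insert each entry of the permutation into P by Schensted row insertion, recording in Q the position of each new cell.

Insert 4: appended to row 1. P = [[4]].
Insert 3: 3 bumps 4 from row 1; 4 starts row 2. P = [[3], [4]].
Insert 1: 1 bumps 3 from row 1; 3 bumps 4 from row 2; 4 starts row 3. P = [[1], [3], [4]].
Insert 2: appended to row 1. P = [[1, 2], [3], [4]].

So P = [[1, 2], [3], [4]], Q = [[1, 4], [2], [3]].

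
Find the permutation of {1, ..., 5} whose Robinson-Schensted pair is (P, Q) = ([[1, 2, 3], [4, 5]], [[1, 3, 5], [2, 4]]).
Reverse the RSK construction: for i from n down to 1, find the cell of Q containing i, remove the entry at that cell from P, and reverse-bump it up through P; the value ejected from row 1 is w(i).

Step i=5: Q has 5 at row 1, column 3; remove that cell from P, ejecting 3. So w(5) = 3. P is now [[1, 2], [4, 5]].
Step i=4: Q has 4 at row 2, column 2; remove 5 from row 2 of P and reverse-bump: 5 enters row 1 and ejects 2. So w(4) = 2. P is now [[1, 5], [4]].
Step i=3: Q has 3 at row 1, column 2; remove that cell from P, ejecting 5. So w(3) = 5. P is now [[1], [4]].
Step i=2: Q has 2 at row 2, column 1; remove 4 from row 2 of P and reverse-bump: 4 enters row 1 and ejects 1. So w(2) = 1. P is now [[4]].
Step i=1: Q has 1 at row 1, column 1; remove that cell from P, ejecting 4. So w(1) = 4. P is now [].

So w = 4 1 5 2 3.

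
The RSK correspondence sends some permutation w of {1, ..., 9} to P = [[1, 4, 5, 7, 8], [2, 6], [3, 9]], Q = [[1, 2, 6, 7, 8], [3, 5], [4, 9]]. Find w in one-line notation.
3 9 2 1 4 6 7 8 5

Reverse RSK: for i = n, n-1, ..., 1, locate i in Q, remove the corresponding corner cell from P, and reverse-bump its entry up through P; the value ejected from row 1 is w(i).

So w = 3 9 2 1 4 6 7 8 5.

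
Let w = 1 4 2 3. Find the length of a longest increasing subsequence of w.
3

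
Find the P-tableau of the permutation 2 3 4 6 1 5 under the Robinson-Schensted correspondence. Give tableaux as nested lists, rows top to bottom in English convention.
Insert 2: appended to row 1. P = [[2]].
Insert 3: appended to row 1. P = [[2, 3]].
Insert 4: appended to row 1. P = [[2, 3, 4]].
Insert 6: appended to row 1. P = [[2, 3, 4, 6]].
Insert 1: 1 bumps 2 from row 1; 2 starts row 2. P = [[1, 3, 4, 6], [2]].
Insert 5: 5 bumps 6 from row 1; 6 appends to row 2. P = [[1, 3, 4, 5], [2, 6]].

So P = [[1, 3, 4, 5], [2, 6]].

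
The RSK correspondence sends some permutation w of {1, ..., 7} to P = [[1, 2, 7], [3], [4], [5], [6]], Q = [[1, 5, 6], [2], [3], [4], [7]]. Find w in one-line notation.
Reverse the RSK construction: for i from n down to 1, find the cell of Q containing i, remove the entry at that cell from P, and reverse-bump it up through P; the value ejected from row 1 is w(i).

Step i=7: Q has 7 at row 5, column 1; remove 6 from row 5 of P and reverse-bump: 6 enters row 4 and ejects 5; 5 enters row 3 and ejects 4; 4 enters row 2 and ejects 3; 3 enters row 1 and ejects 2. So w(7) = 2. P is now [[1, 3, 7], [4], [5], [6]].
Step i=6: Q has 6 at row 1, column 3; remove that cell from P, ejecting 7. So w(6) = 7. P is now [[1, 3], [4], [5], [6]].
Step i=5: Q has 5 at row 1, column 2; remove that cell from P, ejecting 3. So w(5) = 3. P is now [[1], [4], [5], [6]].
Step i=4: Q has 4 at row 4, column 1; remove 6 from row 4 of P and reverse-bump: 6 enters row 3 and ejects 5; 5 enters row 2 and ejects 4; 4 enters row 1 and ejects 1. So w(4) = 1. P is now [[4], [5], [6]].
Step i=3: Q has 3 at row 3, column 1; remove 6 from row 3 of P and reverse-bump: 6 enters row 2 and ejects 5; 5 enters row 1 and ejects 4. So w(3) = 4. P is now [[5], [6]].
Step i=2: Q has 2 at row 2, column 1; remove 6 from row 2 of P and reverse-bump: 6 enters row 1 and ejects 5. So w(2) = 5. P is now [[6]].
Step i=1: Q has 1 at row 1, column 1; remove that cell from P, ejecting 6. So w(1) = 6. P is now [].

So w = 6 5 4 1 3 7 2.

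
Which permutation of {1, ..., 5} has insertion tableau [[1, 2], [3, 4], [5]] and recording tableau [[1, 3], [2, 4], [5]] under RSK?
Reverse RSK: for i = n, n-1, ..., 1, locate i in Q, remove the corresponding corner cell from P, and reverse-bump its entry up through P; the value ejected from row 1 is w(i).

So w = 3 1 5 4 2.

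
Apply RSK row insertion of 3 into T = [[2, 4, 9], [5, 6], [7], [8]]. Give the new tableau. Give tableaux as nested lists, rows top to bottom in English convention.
In row 1, 3 replaces 4 (the leftmost entry greater than 3); 4 is bumped to row 2. In row 2, 4 replaces 5 (the leftmost entry greater than 4); 5 is bumped to row 3. In row 3, 5 replaces 7 (the leftmost entry greater than 5); 7 is bumped to row 4. In row 4, 7 replaces 8 (the leftmost entry greater than 7); 8 is bumped to row 5. 8 starts a new row 5. The new tableau is [[2, 3, 9], [4, 6], [5], [7], [8]].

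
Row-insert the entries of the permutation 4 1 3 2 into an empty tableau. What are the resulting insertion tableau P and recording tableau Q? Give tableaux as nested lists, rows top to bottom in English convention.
P = [[1, 2], [3], [4]], Q = [[1, 3], [2], [4]]

Insert each entry of the permutation into P by Schensted row insertion, recording in Q the position of each new cell.

Insert 4: appended to row 1. P = [[4]].
Insert 1: 1 bumps 4 from row 1; 4 starts row 2. P = [[1], [4]].
Insert 3: appended to row 1. P = [[1, 3], [4]].
Insert 2: 2 bumps 3 from row 1; 3 bumps 4 from row 2; 4 starts row 3. P = [[1, 2], [3], [4]].

So P = [[1, 2], [3], [4]], Q = [[1, 3], [2], [4]].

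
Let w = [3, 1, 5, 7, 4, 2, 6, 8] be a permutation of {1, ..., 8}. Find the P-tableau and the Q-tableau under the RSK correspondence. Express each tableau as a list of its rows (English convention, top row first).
Insert each entry of the permutation into P by Schensted row insertion, recording in Q the position of each new cell.

Insert 3: appended to row 1. P = [[3]].
Insert 1: 1 bumps 3 from row 1; 3 starts row 2. P = [[1], [3]].
Insert 5: appended to row 1. P = [[1, 5], [3]].
Insert 7: appended to row 1. P = [[1, 5, 7], [3]].
Insert 4: 4 bumps 5 from row 1; 5 appends to row 2. P = [[1, 4, 7], [3, 5]].
Insert 2: 2 bumps 4 from row 1; 4 bumps 5 from row 2; 5 starts row 3. P = [[1, 2, 7], [3, 4], [5]].
Insert 6: 6 bumps 7 from row 1; 7 appends to row 2. P = [[1, 2, 6], [3, 4, 7], [5]].
Insert 8: appended to row 1. P = [[1, 2, 6, 8], [3, 4, 7], [5]].

So P = [[1, 2, 6, 8], [3, 4, 7], [5]], Q = [[1, 3, 4, 8], [2, 5, 7], [6]].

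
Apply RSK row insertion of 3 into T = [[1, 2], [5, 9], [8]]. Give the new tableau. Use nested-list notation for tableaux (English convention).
3 is larger than every entry of row 1, so it is appended to row 1. The new tableau is [[1, 2, 3], [5, 9], [8]].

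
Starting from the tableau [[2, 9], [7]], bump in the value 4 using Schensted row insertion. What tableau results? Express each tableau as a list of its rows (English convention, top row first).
In row 1, 4 replaces 9 (the leftmost entry greater than 4); 9 is bumped to row 2. 9 is appended to row 2. The new tableau is [[2, 4], [7, 9]].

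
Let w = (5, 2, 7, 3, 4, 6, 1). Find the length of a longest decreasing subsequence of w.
3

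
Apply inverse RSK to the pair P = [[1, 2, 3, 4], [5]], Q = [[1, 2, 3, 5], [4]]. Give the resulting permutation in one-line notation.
Reverse the RSK construction: for i from n down to 1, find the cell of Q containing i, remove the entry at that cell from P, and reverse-bump it up through P; the value ejected from row 1 is w(i).

Step i=5: Q has 5 at row 1, column 4; remove that cell from P, ejecting 4. So w(5) = 4. P is now [[1, 2, 3], [5]].
Step i=4: Q has 4 at row 2, column 1; remove 5 from row 2 of P and reverse-bump: 5 enters row 1 and ejects 3. So w(4) = 3. P is now [[1, 2, 5]].
Step i=3: Q has 3 at row 1, column 3; remove that cell from P, ejecting 5. So w(3) = 5. P is now [[1, 2]].
Step i=2: Q has 2 at row 1, column 2; remove that cell from P, ejecting 2. So w(2) = 2. P is now [[1]].
Step i=1: Q has 1 at row 1, column 1; remove that cell from P, ejecting 1. So w(1) = 1. P is now [].

So w = 1 2 5 3 4.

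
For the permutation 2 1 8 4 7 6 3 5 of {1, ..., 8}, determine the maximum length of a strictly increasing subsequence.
3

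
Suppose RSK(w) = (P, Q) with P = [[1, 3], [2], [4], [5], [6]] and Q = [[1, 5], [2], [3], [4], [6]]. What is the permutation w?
Reverse RSK: for i = n, n-1, ..., 1, locate i in Q, remove the corresponding corner cell from P, and reverse-bump its entry up through P; the value ejected from row 1 is w(i).

So w = 6 5 4 2 3 1.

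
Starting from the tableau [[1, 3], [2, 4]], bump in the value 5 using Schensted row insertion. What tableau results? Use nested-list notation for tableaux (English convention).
[[1, 3, 5], [2, 4]]

5 is larger than every entry of row 1, so it is appended to row 1. The new tableau is [[1, 3, 5], [2, 4]].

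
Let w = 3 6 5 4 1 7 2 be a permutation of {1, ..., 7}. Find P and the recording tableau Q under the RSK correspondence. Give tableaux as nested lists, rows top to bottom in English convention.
Insert each entry of the permutation into P by Schensted row insertion, recording in Q the position of each new cell.

Insert 3: appended to row 1. P = [[3]].
Insert 6: appended to row 1. P = [[3, 6]].
Insert 5: 5 bumps 6 from row 1; 6 starts row 2. P = [[3, 5], [6]].
Insert 4: 4 bumps 5 from row 1; 5 bumps 6 from row 2; 6 starts row 3. P = [[3, 4], [5], [6]].
Insert 1: 1 bumps 3 from row 1; 3 bumps 5 from row 2; 5 bumps 6 from row 3; 6 starts row 4. P = [[1, 4], [3], [5], [6]].
Insert 7: appended to row 1. P = [[1, 4, 7], [3], [5], [6]].
Insert 2: 2 bumps 4 from row 1; 4 appends to row 2. P = [[1, 2, 7], [3, 4], [5], [6]].

So P = [[1, 2, 7], [3, 4], [5], [6]], Q = [[1, 2, 6], [3, 7], [4], [5]].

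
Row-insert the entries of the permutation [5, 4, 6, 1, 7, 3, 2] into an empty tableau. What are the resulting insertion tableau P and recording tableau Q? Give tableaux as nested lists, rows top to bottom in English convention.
Insert each entry of the permutation into P by Schensted row insertion, recording in Q the position of each new cell.

Insert 5: appended to row 1. P = [[5]].
Insert 4: 4 bumps 5 from row 1; 5 starts row 2. P = [[4], [5]].
Insert 6: appended to row 1. P = [[4, 6], [5]].
Insert 1: 1 bumps 4 from row 1; 4 bumps 5 from row 2; 5 starts row 3. P = [[1, 6], [4], [5]].
Insert 7: appended to row 1. P = [[1, 6, 7], [4], [5]].
Insert 3: 3 bumps 6 from row 1; 6 appends to row 2. P = [[1, 3, 7], [4, 6], [5]].
Insert 2: 2 bumps 3 from row 1; 3 bumps 4 from row 2; 4 bumps 5 from row 3; 5 starts row 4. P = [[1, 2, 7], [3, 6], [4], [5]].

So P = [[1, 2, 7], [3, 6], [4], [5]], Q = [[1, 3, 5], [2, 6], [4], [7]].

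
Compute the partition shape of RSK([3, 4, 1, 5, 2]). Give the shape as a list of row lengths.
[3, 2]

Row-insert each entry into an empty tableau.

After inserting 3: P = [[3]].
After inserting 4: P = [[3, 4]].
After inserting 1: P = [[1, 4], [3]].
After inserting 5: P = [[1, 4, 5], [3]].
After inserting 2: P = [[1, 2, 5], [3, 4]].

The final insertion tableau P = [[1, 2, 5], [3, 4]] has shape [3, 2].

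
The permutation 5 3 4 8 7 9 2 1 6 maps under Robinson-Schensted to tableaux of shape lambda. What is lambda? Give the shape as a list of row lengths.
Row-insert each entry into an empty tableau.

After inserting 5: P = [[5]].
After inserting 3: P = [[3], [5]].
After inserting 4: P = [[3, 4], [5]].
After inserting 8: P = [[3, 4, 8], [5]].
After inserting 7: P = [[3, 4, 7], [5, 8]].
After inserting 9: P = [[3, 4, 7, 9], [5, 8]].
After inserting 2: P = [[2, 4, 7, 9], [3, 8], [5]].
After inserting 1: P = [[1, 4, 7, 9], [2, 8], [3], [5]].
After inserting 6: P = [[1, 4, 6, 9], [2, 7], [3, 8], [5]].

The final insertion tableau P = [[1, 4, 6, 9], [2, 7], [3, 8], [5]] has shape [4, 2, 2, 1].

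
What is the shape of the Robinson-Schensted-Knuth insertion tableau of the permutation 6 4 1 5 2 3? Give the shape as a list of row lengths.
Row-insert each entry into an empty tableau.

After inserting 6: P = [[6]].
After inserting 4: P = [[4], [6]].
After inserting 1: P = [[1], [4], [6]].
After inserting 5: P = [[1, 5], [4], [6]].
After inserting 2: P = [[1, 2], [4, 5], [6]].
After inserting 3: P = [[1, 2, 3], [4, 5], [6]].

The final insertion tableau P = [[1, 2, 3], [4, 5], [6]] has shape [3, 2, 1].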